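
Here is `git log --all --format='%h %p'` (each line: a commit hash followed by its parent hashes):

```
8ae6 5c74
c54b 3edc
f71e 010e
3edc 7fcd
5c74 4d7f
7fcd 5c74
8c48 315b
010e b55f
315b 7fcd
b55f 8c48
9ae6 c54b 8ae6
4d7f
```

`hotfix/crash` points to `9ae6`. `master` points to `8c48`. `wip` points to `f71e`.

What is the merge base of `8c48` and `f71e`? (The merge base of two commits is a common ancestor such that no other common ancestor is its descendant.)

8c48

Ancestors of 8c48: {315b, 4d7f, 5c74, 7fcd, 8c48}.
Ancestors of f71e: {010e, 315b, 4d7f, 5c74, 7fcd, 8c48, b55f, f71e}.
Common ancestors: {315b, 4d7f, 5c74, 7fcd, 8c48}.
Among these, 8c48 is not an ancestor of any other common ancestor — it is the merge base.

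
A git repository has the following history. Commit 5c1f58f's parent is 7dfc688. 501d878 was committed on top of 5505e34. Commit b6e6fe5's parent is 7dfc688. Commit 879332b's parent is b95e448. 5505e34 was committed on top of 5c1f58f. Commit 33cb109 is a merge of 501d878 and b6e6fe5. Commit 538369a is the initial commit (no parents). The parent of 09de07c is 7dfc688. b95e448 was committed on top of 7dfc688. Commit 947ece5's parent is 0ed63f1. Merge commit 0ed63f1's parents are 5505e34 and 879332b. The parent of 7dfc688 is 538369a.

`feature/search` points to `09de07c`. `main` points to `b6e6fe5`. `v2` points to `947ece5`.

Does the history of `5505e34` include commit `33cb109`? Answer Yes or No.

No

Ancestors of 5505e34: {538369a, 5505e34, 5c1f58f, 7dfc688}.
33cb109 is not in that set, so it is not an ancestor of 5505e34.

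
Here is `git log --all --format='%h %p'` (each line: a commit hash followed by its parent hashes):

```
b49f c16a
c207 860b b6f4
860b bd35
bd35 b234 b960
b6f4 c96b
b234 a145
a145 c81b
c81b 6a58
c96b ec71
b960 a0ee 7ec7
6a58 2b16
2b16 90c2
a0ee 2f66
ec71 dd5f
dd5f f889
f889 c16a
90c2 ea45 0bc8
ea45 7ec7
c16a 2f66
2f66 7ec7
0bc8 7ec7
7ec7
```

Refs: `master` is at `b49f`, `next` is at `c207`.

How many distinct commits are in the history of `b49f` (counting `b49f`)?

4

Walking parent pointers from b49f: reachable set = {2f66, 7ec7, b49f, c16a}.
That is 4 commits.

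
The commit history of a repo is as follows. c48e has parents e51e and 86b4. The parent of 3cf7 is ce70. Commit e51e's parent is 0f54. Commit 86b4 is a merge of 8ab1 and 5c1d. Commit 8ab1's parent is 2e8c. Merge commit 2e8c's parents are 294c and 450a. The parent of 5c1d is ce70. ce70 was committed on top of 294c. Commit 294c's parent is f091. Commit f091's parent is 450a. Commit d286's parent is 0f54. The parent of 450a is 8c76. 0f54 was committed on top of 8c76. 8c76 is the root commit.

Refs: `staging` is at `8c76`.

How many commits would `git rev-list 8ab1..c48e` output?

6

Reachable from c48e: {0f54, 294c, 2e8c, 450a, 5c1d, 86b4, 8ab1, 8c76, c48e, ce70, e51e, f091}.
Reachable from 8ab1: {294c, 2e8c, 450a, 8ab1, 8c76, f091}.
In c48e's history but not 8ab1's: {0f54, 5c1d, 86b4, c48e, ce70, e51e} — 6 commits.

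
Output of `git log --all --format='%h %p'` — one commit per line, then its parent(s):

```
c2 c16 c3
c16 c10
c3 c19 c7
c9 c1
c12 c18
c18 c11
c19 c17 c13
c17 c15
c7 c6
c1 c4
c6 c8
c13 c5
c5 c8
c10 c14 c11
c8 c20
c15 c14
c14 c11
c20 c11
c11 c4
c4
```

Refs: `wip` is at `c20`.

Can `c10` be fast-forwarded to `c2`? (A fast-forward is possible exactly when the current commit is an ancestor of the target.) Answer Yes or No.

A fast-forward from c10 to c2 is possible iff c10 is an ancestor of c2.
Ancestors of c2: {c10, c11, c13, c14, c15, c16, c17, c19, c2, c20, c3, c4, c5, c6, c7, c8}.
c10 is among them, so fast-forward is possible.

Yes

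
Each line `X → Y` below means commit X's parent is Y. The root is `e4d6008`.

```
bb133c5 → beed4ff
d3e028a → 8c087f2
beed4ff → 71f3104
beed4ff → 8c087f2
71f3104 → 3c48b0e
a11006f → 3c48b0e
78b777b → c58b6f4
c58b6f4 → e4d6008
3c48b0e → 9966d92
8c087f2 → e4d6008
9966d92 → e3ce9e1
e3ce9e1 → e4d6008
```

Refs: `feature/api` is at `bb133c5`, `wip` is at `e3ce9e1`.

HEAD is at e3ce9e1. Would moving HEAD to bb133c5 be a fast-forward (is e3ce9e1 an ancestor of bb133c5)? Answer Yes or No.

Yes

A fast-forward from e3ce9e1 to bb133c5 is possible iff e3ce9e1 is an ancestor of bb133c5.
Ancestors of bb133c5: {3c48b0e, 71f3104, 8c087f2, 9966d92, bb133c5, beed4ff, e3ce9e1, e4d6008}.
e3ce9e1 is among them, so fast-forward is possible.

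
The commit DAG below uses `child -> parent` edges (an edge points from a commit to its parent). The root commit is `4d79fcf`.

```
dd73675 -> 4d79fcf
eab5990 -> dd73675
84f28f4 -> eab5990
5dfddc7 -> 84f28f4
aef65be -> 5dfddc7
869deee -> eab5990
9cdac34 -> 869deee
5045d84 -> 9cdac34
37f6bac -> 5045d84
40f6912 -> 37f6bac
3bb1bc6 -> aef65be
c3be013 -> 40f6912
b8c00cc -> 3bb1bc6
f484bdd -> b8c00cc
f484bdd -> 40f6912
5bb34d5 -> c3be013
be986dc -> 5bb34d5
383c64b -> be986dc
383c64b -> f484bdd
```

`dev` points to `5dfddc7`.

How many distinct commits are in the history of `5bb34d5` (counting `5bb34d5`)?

10

Walking parent pointers from 5bb34d5: reachable set = {37f6bac, 40f6912, 4d79fcf, 5045d84, 5bb34d5, 869deee, 9cdac34, c3be013, dd73675, eab5990}.
That is 10 commits.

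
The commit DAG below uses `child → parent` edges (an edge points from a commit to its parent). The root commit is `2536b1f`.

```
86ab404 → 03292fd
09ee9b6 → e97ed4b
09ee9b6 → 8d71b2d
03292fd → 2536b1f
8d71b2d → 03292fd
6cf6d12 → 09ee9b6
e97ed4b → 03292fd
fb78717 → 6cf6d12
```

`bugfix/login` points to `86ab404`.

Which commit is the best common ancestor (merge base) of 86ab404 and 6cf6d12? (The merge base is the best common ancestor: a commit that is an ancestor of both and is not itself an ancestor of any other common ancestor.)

03292fd

Ancestors of 86ab404: {03292fd, 2536b1f, 86ab404}.
Ancestors of 6cf6d12: {03292fd, 09ee9b6, 2536b1f, 6cf6d12, 8d71b2d, e97ed4b}.
Common ancestors: {03292fd, 2536b1f}.
Among these, 03292fd is not an ancestor of any other common ancestor — it is the merge base.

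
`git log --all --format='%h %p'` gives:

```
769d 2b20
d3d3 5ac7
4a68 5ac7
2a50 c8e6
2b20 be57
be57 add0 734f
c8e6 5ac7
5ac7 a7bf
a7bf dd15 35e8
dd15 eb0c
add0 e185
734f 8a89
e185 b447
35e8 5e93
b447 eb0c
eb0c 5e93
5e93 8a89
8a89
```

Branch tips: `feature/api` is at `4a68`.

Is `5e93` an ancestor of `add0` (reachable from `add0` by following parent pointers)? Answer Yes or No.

Ancestors of add0 (commits reachable by following parents): {5e93, 8a89, add0, b447, e185, eb0c}.
5e93 is in that set, so it is an ancestor of add0.

Yes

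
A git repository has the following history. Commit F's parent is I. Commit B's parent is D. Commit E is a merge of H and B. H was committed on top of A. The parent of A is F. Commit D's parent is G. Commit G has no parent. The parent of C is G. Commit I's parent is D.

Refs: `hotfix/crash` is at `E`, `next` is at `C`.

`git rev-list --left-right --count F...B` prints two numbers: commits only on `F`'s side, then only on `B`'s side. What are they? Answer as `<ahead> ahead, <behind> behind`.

Reachable from F: {D, F, G, I}.
Reachable from B: {B, D, G}.
Only in F's history (ahead): {F, I} — 2.
Only in B's history (behind): {B} — 1.

2 ahead, 1 behind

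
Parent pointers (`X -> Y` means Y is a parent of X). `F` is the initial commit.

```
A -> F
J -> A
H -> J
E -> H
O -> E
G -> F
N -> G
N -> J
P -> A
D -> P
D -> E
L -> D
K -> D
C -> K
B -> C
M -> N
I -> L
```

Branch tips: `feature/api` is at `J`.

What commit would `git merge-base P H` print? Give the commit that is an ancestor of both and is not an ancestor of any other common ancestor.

A

Ancestors of P: {A, F, P}.
Ancestors of H: {A, F, H, J}.
Common ancestors: {A, F}.
Among these, A is not an ancestor of any other common ancestor — it is the merge base.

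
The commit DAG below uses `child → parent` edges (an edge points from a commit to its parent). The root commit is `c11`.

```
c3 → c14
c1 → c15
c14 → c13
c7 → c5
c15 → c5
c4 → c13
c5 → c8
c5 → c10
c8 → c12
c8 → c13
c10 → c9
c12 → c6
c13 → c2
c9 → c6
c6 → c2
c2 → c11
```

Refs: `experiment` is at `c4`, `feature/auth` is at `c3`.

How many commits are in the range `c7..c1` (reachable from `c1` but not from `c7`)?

2

Reachable from c1: {c1, c10, c11, c12, c13, c15, c2, c5, c6, c8, c9}.
Reachable from c7: {c10, c11, c12, c13, c2, c5, c6, c7, c8, c9}.
In c1's history but not c7's: {c1, c15} — 2 commits.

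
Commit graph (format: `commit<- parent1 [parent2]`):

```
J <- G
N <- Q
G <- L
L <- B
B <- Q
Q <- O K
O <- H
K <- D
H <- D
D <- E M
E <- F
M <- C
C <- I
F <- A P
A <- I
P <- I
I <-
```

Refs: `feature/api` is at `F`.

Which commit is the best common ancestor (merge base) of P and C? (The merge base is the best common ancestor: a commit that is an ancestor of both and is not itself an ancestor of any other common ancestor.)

I

Ancestors of P: {I, P}.
Ancestors of C: {C, I}.
Common ancestors: {I}.
The only common ancestor is I, so it is the merge base.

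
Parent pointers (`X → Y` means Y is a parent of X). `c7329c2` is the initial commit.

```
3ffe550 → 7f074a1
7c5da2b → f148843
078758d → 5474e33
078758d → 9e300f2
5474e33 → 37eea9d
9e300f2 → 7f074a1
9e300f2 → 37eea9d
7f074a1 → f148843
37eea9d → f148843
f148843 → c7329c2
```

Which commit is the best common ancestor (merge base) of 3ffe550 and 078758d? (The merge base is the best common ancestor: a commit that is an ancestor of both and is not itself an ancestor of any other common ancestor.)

7f074a1

Ancestors of 3ffe550: {3ffe550, 7f074a1, c7329c2, f148843}.
Ancestors of 078758d: {078758d, 37eea9d, 5474e33, 7f074a1, 9e300f2, c7329c2, f148843}.
Common ancestors: {7f074a1, c7329c2, f148843}.
Among these, 7f074a1 is not an ancestor of any other common ancestor — it is the merge base.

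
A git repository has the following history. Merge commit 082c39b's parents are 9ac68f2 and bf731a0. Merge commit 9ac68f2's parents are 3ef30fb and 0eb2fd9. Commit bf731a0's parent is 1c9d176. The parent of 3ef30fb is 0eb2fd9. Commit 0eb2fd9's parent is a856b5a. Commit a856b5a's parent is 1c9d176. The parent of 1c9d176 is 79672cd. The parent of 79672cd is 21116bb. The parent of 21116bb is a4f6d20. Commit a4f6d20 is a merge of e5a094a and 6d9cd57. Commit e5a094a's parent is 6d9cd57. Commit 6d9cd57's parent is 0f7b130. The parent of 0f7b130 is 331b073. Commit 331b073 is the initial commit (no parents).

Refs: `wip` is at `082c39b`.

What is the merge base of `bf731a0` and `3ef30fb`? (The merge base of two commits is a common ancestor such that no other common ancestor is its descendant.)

1c9d176

Ancestors of bf731a0: {0f7b130, 1c9d176, 21116bb, 331b073, 6d9cd57, 79672cd, a4f6d20, bf731a0, e5a094a}.
Ancestors of 3ef30fb: {0eb2fd9, 0f7b130, 1c9d176, 21116bb, 331b073, 3ef30fb, 6d9cd57, 79672cd, a4f6d20, a856b5a, e5a094a}.
Common ancestors: {0f7b130, 1c9d176, 21116bb, 331b073, 6d9cd57, 79672cd, a4f6d20, e5a094a}.
Among these, 1c9d176 is not an ancestor of any other common ancestor — it is the merge base.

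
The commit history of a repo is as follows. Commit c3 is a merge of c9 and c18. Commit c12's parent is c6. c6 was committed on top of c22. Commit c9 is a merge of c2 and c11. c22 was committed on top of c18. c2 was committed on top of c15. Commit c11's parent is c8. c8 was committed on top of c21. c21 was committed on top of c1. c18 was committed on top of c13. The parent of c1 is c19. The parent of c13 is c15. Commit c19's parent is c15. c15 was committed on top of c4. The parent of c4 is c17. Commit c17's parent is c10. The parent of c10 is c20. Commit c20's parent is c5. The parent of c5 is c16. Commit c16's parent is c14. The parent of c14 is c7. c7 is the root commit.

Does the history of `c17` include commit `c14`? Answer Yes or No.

Ancestors of c17 (commits reachable by following parents): {c10, c14, c16, c17, c20, c5, c7}.
c14 is in that set, so it is an ancestor of c17.

Yes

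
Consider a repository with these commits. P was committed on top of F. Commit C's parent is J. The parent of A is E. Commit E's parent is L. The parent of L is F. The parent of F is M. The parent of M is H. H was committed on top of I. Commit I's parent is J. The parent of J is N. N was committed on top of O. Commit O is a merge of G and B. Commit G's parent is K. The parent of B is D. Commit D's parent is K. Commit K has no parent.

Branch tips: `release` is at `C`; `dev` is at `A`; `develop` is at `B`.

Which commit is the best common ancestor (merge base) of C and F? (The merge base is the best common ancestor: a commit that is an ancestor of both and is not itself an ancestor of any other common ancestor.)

Ancestors of C: {B, C, D, G, J, K, N, O}.
Ancestors of F: {B, D, F, G, H, I, J, K, M, N, O}.
Common ancestors: {B, D, G, J, K, N, O}.
Among these, J is not an ancestor of any other common ancestor — it is the merge base.

J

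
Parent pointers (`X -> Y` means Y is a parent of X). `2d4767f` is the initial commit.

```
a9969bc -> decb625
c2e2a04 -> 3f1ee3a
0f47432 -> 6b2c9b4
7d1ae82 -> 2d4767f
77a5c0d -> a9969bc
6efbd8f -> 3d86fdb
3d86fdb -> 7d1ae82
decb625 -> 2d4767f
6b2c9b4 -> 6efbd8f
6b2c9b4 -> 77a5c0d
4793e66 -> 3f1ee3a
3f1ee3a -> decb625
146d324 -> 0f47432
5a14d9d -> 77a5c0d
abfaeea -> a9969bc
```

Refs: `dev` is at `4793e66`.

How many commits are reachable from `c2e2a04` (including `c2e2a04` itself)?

Walking parent pointers from c2e2a04: reachable set = {2d4767f, 3f1ee3a, c2e2a04, decb625}.
That is 4 commits.

4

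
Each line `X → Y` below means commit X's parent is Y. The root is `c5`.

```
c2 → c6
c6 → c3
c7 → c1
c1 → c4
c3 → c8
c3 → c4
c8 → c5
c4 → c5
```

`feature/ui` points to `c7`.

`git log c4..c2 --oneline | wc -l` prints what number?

Reachable from c2: {c2, c3, c4, c5, c6, c8}.
Reachable from c4: {c4, c5}.
In c2's history but not c4's: {c2, c3, c6, c8} — 4 commits.

4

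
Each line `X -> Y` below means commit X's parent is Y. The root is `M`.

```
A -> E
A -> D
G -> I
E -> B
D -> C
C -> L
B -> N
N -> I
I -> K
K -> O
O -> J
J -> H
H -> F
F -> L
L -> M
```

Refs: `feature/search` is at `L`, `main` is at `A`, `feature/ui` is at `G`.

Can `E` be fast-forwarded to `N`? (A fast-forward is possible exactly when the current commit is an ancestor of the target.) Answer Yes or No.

A fast-forward from E to N is possible iff E is an ancestor of N.
Ancestors of N: {F, H, I, J, K, L, M, N, O}.
E is not among them, so fast-forward is not possible.

No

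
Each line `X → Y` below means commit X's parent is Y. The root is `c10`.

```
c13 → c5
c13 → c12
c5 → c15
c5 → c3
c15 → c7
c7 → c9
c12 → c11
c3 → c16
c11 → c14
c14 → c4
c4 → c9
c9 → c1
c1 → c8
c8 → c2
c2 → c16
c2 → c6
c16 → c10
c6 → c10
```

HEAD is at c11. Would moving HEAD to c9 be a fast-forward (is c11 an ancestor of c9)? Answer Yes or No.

No

A fast-forward from c11 to c9 is possible iff c11 is an ancestor of c9.
Ancestors of c9: {c1, c10, c16, c2, c6, c8, c9}.
c11 is not among them, so fast-forward is not possible.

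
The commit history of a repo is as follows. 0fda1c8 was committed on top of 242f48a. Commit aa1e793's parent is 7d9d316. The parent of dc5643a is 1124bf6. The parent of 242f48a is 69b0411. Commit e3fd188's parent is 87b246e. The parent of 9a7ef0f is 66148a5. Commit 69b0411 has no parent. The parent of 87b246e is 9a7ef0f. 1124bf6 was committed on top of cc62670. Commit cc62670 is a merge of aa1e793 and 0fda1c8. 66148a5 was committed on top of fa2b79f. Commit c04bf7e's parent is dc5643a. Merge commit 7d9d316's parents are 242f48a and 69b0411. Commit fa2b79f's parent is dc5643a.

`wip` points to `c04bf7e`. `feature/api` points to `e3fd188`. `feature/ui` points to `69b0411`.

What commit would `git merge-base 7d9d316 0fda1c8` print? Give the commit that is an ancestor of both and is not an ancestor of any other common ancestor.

242f48a

Ancestors of 7d9d316: {242f48a, 69b0411, 7d9d316}.
Ancestors of 0fda1c8: {0fda1c8, 242f48a, 69b0411}.
Common ancestors: {242f48a, 69b0411}.
Among these, 242f48a is not an ancestor of any other common ancestor — it is the merge base.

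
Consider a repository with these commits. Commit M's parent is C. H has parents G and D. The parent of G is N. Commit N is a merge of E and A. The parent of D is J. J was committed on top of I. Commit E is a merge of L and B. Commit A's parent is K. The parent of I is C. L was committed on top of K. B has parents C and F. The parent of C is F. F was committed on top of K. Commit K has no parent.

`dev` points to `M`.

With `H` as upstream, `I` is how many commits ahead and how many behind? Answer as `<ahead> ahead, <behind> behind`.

0 ahead, 9 behind

Reachable from I: {C, F, I, K}.
Reachable from H: {A, B, C, D, E, F, G, H, I, J, K, L, N}.
Only in I's history (ahead): {} — 0.
Only in H's history (behind): {A, B, D, E, G, H, J, L, N} — 9.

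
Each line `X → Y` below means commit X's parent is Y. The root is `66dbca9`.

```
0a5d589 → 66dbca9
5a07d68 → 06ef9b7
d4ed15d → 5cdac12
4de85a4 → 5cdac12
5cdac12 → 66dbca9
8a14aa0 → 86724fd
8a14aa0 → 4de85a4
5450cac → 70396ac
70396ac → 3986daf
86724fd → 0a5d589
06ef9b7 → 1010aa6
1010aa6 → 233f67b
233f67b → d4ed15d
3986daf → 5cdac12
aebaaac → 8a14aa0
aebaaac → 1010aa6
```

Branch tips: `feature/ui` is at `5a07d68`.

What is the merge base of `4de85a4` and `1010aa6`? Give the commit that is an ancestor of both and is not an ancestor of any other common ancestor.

Ancestors of 4de85a4: {4de85a4, 5cdac12, 66dbca9}.
Ancestors of 1010aa6: {1010aa6, 233f67b, 5cdac12, 66dbca9, d4ed15d}.
Common ancestors: {5cdac12, 66dbca9}.
Among these, 5cdac12 is not an ancestor of any other common ancestor — it is the merge base.

5cdac12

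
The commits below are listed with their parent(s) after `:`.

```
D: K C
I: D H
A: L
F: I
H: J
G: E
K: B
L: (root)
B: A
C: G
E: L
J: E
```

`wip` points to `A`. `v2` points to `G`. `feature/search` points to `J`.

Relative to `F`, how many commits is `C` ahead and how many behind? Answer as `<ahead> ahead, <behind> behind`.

0 ahead, 8 behind

Reachable from C: {C, E, G, L}.
Reachable from F: {A, B, C, D, E, F, G, H, I, J, K, L}.
Only in C's history (ahead): {} — 0.
Only in F's history (behind): {A, B, D, F, H, I, J, K} — 8.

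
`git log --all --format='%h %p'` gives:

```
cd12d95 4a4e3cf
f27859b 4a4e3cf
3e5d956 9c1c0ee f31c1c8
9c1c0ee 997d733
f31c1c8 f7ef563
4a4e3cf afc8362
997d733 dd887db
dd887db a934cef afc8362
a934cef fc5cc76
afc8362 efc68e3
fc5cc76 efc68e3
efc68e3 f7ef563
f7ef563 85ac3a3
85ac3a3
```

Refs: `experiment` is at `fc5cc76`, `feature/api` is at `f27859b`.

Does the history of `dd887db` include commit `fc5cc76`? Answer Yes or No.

Yes

Ancestors of dd887db (commits reachable by following parents): {85ac3a3, a934cef, afc8362, dd887db, efc68e3, f7ef563, fc5cc76}.
fc5cc76 is in that set, so it is an ancestor of dd887db.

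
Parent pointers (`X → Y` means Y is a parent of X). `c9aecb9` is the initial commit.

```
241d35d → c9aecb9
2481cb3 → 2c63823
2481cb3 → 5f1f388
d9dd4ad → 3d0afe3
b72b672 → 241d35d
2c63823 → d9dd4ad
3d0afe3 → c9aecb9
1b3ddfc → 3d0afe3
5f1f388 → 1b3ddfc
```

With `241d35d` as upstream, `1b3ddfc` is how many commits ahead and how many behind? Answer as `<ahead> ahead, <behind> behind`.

Reachable from 1b3ddfc: {1b3ddfc, 3d0afe3, c9aecb9}.
Reachable from 241d35d: {241d35d, c9aecb9}.
Only in 1b3ddfc's history (ahead): {1b3ddfc, 3d0afe3} — 2.
Only in 241d35d's history (behind): {241d35d} — 1.

2 ahead, 1 behind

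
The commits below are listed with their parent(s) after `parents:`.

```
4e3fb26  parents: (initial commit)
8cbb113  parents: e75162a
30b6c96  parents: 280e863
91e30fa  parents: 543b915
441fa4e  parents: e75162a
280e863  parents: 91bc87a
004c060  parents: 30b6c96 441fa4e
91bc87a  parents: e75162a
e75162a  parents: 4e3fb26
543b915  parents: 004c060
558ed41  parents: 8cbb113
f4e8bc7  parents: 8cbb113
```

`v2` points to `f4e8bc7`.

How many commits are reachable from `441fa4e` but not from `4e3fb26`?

2

Reachable from 441fa4e: {441fa4e, 4e3fb26, e75162a}.
Reachable from 4e3fb26: {4e3fb26}.
In 441fa4e's history but not 4e3fb26's: {441fa4e, e75162a} — 2 commits.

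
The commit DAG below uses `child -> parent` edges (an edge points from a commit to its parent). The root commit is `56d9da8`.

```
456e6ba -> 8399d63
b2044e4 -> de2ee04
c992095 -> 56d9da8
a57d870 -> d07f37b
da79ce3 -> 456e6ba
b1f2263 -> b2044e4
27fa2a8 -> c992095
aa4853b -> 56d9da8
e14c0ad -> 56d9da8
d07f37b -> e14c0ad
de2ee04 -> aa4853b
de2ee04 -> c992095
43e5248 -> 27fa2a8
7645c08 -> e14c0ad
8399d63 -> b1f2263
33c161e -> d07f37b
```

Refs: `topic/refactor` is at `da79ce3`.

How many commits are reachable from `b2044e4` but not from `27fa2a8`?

Reachable from b2044e4: {56d9da8, aa4853b, b2044e4, c992095, de2ee04}.
Reachable from 27fa2a8: {27fa2a8, 56d9da8, c992095}.
In b2044e4's history but not 27fa2a8's: {aa4853b, b2044e4, de2ee04} — 3 commits.

3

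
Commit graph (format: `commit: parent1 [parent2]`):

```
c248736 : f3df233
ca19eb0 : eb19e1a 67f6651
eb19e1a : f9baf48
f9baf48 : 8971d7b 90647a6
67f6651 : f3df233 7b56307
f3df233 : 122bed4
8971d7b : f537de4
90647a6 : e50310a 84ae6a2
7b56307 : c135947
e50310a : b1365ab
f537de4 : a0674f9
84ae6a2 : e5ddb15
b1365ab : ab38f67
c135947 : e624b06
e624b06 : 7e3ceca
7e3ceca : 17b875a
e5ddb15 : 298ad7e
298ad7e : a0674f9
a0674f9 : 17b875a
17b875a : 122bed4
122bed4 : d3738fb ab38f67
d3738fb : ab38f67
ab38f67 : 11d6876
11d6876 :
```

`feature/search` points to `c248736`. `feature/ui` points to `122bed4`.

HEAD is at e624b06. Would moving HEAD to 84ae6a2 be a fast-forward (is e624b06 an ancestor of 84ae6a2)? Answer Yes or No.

A fast-forward from e624b06 to 84ae6a2 is possible iff e624b06 is an ancestor of 84ae6a2.
Ancestors of 84ae6a2: {11d6876, 122bed4, 17b875a, 298ad7e, 84ae6a2, a0674f9, ab38f67, d3738fb, e5ddb15}.
e624b06 is not among them, so fast-forward is not possible.

No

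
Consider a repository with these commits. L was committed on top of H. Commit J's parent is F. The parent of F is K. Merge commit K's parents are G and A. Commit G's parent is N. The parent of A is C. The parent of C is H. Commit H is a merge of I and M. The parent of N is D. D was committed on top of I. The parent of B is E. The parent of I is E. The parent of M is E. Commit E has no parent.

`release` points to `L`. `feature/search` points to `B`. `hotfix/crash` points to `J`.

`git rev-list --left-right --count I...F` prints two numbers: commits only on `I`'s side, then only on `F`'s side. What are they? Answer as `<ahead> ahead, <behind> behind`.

Reachable from I: {E, I}.
Reachable from F: {A, C, D, E, F, G, H, I, K, M, N}.
Only in I's history (ahead): {} — 0.
Only in F's history (behind): {A, C, D, F, G, H, K, M, N} — 9.

0 ahead, 9 behind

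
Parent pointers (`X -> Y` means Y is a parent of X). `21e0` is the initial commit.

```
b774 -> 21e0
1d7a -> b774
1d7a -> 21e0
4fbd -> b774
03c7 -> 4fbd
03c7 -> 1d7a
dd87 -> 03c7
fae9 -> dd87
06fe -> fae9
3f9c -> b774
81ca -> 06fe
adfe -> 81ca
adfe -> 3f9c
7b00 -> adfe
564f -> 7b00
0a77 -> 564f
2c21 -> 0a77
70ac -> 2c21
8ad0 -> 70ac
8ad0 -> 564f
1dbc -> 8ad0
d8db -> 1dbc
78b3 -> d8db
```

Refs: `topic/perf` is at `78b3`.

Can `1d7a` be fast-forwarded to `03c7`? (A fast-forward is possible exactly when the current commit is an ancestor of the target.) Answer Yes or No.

A fast-forward from 1d7a to 03c7 is possible iff 1d7a is an ancestor of 03c7.
Ancestors of 03c7: {03c7, 1d7a, 21e0, 4fbd, b774}.
1d7a is among them, so fast-forward is possible.

Yes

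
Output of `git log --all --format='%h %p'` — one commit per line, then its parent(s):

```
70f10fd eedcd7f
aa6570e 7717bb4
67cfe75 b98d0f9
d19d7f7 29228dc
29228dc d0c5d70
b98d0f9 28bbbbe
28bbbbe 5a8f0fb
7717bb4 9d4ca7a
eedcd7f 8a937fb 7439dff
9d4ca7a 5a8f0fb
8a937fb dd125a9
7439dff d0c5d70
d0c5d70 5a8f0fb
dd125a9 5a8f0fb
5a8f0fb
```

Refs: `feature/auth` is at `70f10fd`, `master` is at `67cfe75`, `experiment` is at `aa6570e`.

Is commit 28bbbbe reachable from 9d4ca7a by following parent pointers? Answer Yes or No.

Ancestors of 9d4ca7a: {5a8f0fb, 9d4ca7a}.
28bbbbe is not in that set, so it is not an ancestor of 9d4ca7a.

No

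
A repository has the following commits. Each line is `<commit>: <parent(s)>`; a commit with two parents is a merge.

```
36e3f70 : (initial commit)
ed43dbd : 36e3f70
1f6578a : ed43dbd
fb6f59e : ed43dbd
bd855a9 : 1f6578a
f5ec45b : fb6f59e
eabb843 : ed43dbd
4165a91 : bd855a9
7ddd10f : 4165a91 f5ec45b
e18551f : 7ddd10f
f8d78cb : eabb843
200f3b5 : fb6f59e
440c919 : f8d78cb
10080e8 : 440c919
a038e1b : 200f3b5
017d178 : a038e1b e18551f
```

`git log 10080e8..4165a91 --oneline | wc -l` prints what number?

Reachable from 4165a91: {1f6578a, 36e3f70, 4165a91, bd855a9, ed43dbd}.
Reachable from 10080e8: {10080e8, 36e3f70, 440c919, eabb843, ed43dbd, f8d78cb}.
In 4165a91's history but not 10080e8's: {1f6578a, 4165a91, bd855a9} — 3 commits.

3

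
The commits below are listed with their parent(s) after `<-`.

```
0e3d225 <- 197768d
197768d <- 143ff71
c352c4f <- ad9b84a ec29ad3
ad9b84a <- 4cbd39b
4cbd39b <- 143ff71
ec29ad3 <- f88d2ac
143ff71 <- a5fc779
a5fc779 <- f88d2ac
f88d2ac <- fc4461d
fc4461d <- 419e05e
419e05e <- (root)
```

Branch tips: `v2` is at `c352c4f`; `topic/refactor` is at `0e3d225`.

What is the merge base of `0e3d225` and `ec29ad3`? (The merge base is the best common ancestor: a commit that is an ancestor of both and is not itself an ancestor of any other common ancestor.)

f88d2ac

Ancestors of 0e3d225: {0e3d225, 143ff71, 197768d, 419e05e, a5fc779, f88d2ac, fc4461d}.
Ancestors of ec29ad3: {419e05e, ec29ad3, f88d2ac, fc4461d}.
Common ancestors: {419e05e, f88d2ac, fc4461d}.
Among these, f88d2ac is not an ancestor of any other common ancestor — it is the merge base.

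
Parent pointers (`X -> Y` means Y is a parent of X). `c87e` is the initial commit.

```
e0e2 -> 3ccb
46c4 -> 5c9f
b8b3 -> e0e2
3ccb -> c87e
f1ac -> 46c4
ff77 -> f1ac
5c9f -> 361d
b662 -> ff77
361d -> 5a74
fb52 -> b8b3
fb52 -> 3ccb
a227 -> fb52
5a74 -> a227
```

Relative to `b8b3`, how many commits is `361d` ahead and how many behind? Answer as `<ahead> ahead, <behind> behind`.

Reachable from 361d: {361d, 3ccb, 5a74, a227, b8b3, c87e, e0e2, fb52}.
Reachable from b8b3: {3ccb, b8b3, c87e, e0e2}.
Only in 361d's history (ahead): {361d, 5a74, a227, fb52} — 4.
Only in b8b3's history (behind): {} — 0.

4 ahead, 0 behind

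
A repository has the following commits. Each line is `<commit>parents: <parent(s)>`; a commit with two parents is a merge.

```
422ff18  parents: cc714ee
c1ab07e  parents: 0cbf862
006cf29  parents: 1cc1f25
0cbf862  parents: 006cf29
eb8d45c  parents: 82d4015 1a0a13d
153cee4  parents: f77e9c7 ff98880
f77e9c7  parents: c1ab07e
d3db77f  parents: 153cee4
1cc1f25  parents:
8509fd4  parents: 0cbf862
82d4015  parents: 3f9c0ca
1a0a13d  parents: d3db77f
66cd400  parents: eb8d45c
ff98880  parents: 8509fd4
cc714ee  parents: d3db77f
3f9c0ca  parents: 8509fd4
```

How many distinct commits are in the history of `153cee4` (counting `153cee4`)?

Walking parent pointers from 153cee4: reachable set = {006cf29, 0cbf862, 153cee4, 1cc1f25, 8509fd4, c1ab07e, f77e9c7, ff98880}.
That is 8 commits.

8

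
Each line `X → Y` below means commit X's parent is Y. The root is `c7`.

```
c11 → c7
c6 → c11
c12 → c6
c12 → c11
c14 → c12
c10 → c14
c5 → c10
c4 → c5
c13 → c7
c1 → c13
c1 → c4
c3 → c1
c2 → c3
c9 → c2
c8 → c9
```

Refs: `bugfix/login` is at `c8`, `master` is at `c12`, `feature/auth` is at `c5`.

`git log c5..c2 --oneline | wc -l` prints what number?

5

Reachable from c2: {c1, c10, c11, c12, c13, c14, c2, c3, c4, c5, c6, c7}.
Reachable from c5: {c10, c11, c12, c14, c5, c6, c7}.
In c2's history but not c5's: {c1, c13, c2, c3, c4} — 5 commits.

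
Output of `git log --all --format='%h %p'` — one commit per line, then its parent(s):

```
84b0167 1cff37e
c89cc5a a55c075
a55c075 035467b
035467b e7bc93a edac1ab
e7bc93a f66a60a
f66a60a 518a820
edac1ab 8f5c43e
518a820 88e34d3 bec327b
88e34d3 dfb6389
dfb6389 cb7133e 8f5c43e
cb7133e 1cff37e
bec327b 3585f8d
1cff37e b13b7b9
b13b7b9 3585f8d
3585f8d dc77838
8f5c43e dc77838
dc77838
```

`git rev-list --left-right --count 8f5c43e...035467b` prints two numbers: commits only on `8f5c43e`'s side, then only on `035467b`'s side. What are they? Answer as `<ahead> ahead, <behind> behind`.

0 ahead, 12 behind

Reachable from 8f5c43e: {8f5c43e, dc77838}.
Reachable from 035467b: {035467b, 1cff37e, 3585f8d, 518a820, 88e34d3, 8f5c43e, b13b7b9, bec327b, cb7133e, dc77838, dfb6389, e7bc93a, edac1ab, f66a60a}.
Only in 8f5c43e's history (ahead): {} — 0.
Only in 035467b's history (behind): {035467b, 1cff37e, 3585f8d, 518a820, 88e34d3, b13b7b9, bec327b, cb7133e, dfb6389, e7bc93a, edac1ab, f66a60a} — 12.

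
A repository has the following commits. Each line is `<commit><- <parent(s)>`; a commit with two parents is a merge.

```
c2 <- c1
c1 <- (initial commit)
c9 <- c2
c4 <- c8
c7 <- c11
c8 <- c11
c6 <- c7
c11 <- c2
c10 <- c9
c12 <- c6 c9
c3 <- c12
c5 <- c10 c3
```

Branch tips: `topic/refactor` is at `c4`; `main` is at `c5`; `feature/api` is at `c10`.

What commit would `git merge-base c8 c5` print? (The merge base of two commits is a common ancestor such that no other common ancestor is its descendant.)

c11

Ancestors of c8: {c1, c11, c2, c8}.
Ancestors of c5: {c1, c10, c11, c12, c2, c3, c5, c6, c7, c9}.
Common ancestors: {c1, c11, c2}.
Among these, c11 is not an ancestor of any other common ancestor — it is the merge base.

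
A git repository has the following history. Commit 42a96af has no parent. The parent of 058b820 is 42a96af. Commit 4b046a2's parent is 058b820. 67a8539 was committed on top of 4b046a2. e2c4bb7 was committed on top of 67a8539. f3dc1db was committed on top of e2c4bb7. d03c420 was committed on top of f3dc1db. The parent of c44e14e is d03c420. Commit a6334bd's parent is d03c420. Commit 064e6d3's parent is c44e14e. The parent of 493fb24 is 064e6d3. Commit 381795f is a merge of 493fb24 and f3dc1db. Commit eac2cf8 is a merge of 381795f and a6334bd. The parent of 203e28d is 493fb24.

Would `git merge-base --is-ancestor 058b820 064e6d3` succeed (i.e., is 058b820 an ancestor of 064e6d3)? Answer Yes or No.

Ancestors of 064e6d3 (commits reachable by following parents): {058b820, 064e6d3, 42a96af, 4b046a2, 67a8539, c44e14e, d03c420, e2c4bb7, f3dc1db}.
058b820 is in that set, so it is an ancestor of 064e6d3.

Yes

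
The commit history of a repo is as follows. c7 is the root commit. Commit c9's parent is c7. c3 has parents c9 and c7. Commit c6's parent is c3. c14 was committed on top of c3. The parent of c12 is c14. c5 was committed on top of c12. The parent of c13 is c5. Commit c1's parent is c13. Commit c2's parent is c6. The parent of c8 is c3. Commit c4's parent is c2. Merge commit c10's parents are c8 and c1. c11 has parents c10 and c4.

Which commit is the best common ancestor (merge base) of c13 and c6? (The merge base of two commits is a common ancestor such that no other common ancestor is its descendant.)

Ancestors of c13: {c12, c13, c14, c3, c5, c7, c9}.
Ancestors of c6: {c3, c6, c7, c9}.
Common ancestors: {c3, c7, c9}.
Among these, c3 is not an ancestor of any other common ancestor — it is the merge base.

c3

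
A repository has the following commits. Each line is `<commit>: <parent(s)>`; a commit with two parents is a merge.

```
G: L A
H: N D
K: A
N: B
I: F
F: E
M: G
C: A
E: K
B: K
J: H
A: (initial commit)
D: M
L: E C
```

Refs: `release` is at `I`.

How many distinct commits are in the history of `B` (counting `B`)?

Walking parent pointers from B: reachable set = {A, B, K}.
That is 3 commits.

3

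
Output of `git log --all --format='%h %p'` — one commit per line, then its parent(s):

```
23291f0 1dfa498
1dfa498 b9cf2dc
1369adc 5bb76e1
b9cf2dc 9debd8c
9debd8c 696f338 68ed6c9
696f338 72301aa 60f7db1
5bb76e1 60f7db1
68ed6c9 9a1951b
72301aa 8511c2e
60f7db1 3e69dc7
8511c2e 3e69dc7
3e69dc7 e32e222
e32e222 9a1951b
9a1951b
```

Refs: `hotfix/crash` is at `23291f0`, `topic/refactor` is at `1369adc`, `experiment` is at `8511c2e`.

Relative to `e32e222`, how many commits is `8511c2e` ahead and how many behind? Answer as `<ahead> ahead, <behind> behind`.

2 ahead, 0 behind

Reachable from 8511c2e: {3e69dc7, 8511c2e, 9a1951b, e32e222}.
Reachable from e32e222: {9a1951b, e32e222}.
Only in 8511c2e's history (ahead): {3e69dc7, 8511c2e} — 2.
Only in e32e222's history (behind): {} — 0.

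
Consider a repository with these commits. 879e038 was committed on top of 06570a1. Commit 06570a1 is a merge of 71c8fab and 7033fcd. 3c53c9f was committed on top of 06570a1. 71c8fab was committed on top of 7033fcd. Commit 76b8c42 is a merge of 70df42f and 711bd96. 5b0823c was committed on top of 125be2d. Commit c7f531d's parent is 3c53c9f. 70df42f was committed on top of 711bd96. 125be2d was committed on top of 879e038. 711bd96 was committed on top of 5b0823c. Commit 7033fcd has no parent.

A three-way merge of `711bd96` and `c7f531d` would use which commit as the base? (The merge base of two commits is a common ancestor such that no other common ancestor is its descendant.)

Ancestors of 711bd96: {06570a1, 125be2d, 5b0823c, 7033fcd, 711bd96, 71c8fab, 879e038}.
Ancestors of c7f531d: {06570a1, 3c53c9f, 7033fcd, 71c8fab, c7f531d}.
Common ancestors: {06570a1, 7033fcd, 71c8fab}.
Among these, 06570a1 is not an ancestor of any other common ancestor — it is the merge base.

06570a1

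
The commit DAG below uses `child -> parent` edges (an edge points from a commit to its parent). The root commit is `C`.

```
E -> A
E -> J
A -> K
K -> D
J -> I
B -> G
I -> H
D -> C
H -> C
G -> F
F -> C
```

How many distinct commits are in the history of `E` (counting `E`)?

Walking parent pointers from E: reachable set = {A, C, D, E, H, I, J, K}.
That is 8 commits.

8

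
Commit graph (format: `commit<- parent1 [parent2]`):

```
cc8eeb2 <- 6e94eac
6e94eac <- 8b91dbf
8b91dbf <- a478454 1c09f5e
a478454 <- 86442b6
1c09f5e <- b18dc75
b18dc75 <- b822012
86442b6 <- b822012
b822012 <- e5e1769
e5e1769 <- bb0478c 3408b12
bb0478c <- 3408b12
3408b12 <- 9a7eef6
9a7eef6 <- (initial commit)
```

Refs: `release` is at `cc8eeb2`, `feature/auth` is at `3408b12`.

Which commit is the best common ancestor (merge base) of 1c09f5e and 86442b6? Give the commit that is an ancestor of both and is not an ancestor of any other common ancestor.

b822012

Ancestors of 1c09f5e: {1c09f5e, 3408b12, 9a7eef6, b18dc75, b822012, bb0478c, e5e1769}.
Ancestors of 86442b6: {3408b12, 86442b6, 9a7eef6, b822012, bb0478c, e5e1769}.
Common ancestors: {3408b12, 9a7eef6, b822012, bb0478c, e5e1769}.
Among these, b822012 is not an ancestor of any other common ancestor — it is the merge base.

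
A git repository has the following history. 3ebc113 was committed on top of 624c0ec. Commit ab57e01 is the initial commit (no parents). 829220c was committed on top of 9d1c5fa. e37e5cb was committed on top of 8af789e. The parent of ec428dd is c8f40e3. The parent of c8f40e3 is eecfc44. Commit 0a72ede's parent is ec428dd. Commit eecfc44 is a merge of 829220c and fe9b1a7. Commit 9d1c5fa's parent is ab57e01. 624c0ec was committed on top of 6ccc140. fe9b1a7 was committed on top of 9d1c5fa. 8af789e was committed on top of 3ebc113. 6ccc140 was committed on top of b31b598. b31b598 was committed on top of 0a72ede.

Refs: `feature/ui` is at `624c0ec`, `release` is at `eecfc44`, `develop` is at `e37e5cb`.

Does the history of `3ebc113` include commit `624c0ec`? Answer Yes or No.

Yes

Ancestors of 3ebc113 (commits reachable by following parents): {0a72ede, 3ebc113, 624c0ec, 6ccc140, 829220c, 9d1c5fa, ab57e01, b31b598, c8f40e3, ec428dd, eecfc44, fe9b1a7}.
624c0ec is in that set, so it is an ancestor of 3ebc113.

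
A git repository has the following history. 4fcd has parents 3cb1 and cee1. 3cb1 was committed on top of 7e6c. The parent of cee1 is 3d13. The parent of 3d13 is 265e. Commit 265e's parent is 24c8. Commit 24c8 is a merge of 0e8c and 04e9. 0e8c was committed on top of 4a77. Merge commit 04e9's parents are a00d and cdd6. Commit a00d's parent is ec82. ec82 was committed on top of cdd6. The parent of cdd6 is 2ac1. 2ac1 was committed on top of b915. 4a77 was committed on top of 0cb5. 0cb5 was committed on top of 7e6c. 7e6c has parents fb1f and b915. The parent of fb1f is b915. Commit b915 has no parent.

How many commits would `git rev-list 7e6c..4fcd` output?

14

Reachable from 4fcd: {04e9, 0cb5, 0e8c, 24c8, 265e, 2ac1, 3cb1, 3d13, 4a77, 4fcd, 7e6c, a00d, b915, cdd6, cee1, ec82, fb1f}.
Reachable from 7e6c: {7e6c, b915, fb1f}.
In 4fcd's history but not 7e6c's: {04e9, 0cb5, 0e8c, 24c8, 265e, 2ac1, 3cb1, 3d13, 4a77, 4fcd, a00d, cdd6, cee1, ec82} — 14 commits.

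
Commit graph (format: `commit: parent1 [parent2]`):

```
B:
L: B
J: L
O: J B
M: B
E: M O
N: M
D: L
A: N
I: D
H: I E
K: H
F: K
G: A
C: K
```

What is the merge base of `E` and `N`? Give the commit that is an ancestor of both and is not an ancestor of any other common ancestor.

M

Ancestors of E: {B, E, J, L, M, O}.
Ancestors of N: {B, M, N}.
Common ancestors: {B, M}.
Among these, M is not an ancestor of any other common ancestor — it is the merge base.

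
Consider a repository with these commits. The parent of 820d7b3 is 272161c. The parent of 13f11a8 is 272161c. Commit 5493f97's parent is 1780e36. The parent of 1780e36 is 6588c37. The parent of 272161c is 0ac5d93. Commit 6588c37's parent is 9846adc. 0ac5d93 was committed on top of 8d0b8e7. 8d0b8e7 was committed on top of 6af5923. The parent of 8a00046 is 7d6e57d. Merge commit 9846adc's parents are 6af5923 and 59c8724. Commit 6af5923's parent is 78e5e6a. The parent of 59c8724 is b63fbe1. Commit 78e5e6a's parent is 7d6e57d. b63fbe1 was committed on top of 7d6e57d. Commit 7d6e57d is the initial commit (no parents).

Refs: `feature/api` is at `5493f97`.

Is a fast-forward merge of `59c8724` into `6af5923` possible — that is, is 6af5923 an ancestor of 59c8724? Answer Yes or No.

A fast-forward from 6af5923 to 59c8724 is possible iff 6af5923 is an ancestor of 59c8724.
Ancestors of 59c8724: {59c8724, 7d6e57d, b63fbe1}.
6af5923 is not among them, so fast-forward is not possible.

No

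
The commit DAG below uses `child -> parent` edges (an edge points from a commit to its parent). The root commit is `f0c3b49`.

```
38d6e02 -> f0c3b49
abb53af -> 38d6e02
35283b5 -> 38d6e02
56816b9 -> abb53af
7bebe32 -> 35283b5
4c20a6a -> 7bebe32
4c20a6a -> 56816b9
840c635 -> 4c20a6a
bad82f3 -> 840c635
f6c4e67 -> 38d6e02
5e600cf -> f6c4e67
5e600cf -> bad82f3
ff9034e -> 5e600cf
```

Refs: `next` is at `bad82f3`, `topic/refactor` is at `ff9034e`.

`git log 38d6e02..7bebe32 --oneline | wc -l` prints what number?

2

Reachable from 7bebe32: {35283b5, 38d6e02, 7bebe32, f0c3b49}.
Reachable from 38d6e02: {38d6e02, f0c3b49}.
In 7bebe32's history but not 38d6e02's: {35283b5, 7bebe32} — 2 commits.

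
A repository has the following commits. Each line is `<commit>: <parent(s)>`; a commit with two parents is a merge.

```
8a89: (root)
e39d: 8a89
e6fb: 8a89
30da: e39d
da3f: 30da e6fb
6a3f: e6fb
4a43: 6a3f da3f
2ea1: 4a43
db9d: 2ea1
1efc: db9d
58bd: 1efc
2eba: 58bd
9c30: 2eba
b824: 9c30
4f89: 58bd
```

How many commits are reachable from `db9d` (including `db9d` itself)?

9

Walking parent pointers from db9d: reachable set = {2ea1, 30da, 4a43, 6a3f, 8a89, da3f, db9d, e39d, e6fb}.
That is 9 commits.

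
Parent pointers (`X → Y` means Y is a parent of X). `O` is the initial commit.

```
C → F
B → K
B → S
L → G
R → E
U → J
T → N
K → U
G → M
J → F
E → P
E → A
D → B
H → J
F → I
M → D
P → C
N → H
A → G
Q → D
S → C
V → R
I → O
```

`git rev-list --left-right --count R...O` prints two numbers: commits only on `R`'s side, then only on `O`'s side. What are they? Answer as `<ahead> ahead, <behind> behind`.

15 ahead, 0 behind

Reachable from R: {A, B, C, D, E, F, G, I, J, K, M, O, P, R, S, U}.
Reachable from O: {O}.
Only in R's history (ahead): {A, B, C, D, E, F, G, I, J, K, M, P, R, S, U} — 15.
Only in O's history (behind): {} — 0.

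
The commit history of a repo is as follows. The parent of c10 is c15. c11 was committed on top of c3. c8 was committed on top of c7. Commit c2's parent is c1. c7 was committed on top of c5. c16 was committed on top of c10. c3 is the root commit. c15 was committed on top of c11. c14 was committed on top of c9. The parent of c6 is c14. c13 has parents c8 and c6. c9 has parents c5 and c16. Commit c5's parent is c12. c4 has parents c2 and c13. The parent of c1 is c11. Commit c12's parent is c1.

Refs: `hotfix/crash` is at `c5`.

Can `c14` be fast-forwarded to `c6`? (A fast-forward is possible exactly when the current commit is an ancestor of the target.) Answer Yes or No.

Yes

A fast-forward from c14 to c6 is possible iff c14 is an ancestor of c6.
Ancestors of c6: {c1, c10, c11, c12, c14, c15, c16, c3, c5, c6, c9}.
c14 is among them, so fast-forward is possible.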